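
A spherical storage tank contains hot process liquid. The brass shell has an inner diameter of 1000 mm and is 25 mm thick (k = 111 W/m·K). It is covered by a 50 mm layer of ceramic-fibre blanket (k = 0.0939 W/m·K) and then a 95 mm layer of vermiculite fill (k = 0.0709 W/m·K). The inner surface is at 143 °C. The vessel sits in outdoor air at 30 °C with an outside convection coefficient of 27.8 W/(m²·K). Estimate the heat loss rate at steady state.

Each spherical layer contributes R = (1/r_i − 1/r_o)/(4πk):
R_brass shell = (1/0.5 − 1/0.525)/(4π×111) = 6.828×10^-5 K/W
R_ceramic-fibre blanket = (1/0.525 − 1/0.575)/(4π×0.0939) = 0.1404 K/W
R_vermiculite fill = (1/0.575 − 1/0.67)/(4π×0.0709) = 0.2768 K/W
R_outer film = 1/(h·4πr_o²) = 1/(27.8×4π×0.67²) = 0.006377 K/W
R_total = 0.4236 K/W
Q = ΔT/R_total = 113/0.4236

Q ≈ 267 W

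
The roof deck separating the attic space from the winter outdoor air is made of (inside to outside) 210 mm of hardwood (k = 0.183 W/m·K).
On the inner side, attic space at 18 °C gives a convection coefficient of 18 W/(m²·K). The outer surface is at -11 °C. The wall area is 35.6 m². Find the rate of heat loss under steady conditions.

Q ≈ 858 W

Model the wall as resistances in series:
R_inner film = 1/(h_i·A) = 1/(18×35.6) = 0.001561 K/W
R_hardwood = L/(kA) = 0.21/(0.183×35.6) = 0.03223 K/W
R_total = 0.03379 K/W
Q = ΔT / R_total = 29 / 0.03379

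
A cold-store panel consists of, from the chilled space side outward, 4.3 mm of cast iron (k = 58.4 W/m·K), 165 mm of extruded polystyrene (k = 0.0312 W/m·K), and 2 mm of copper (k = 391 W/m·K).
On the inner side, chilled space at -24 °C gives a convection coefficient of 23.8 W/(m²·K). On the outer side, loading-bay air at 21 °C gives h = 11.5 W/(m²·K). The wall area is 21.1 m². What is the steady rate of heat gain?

Thermal resistances in series:
R_inner film = 1/(h_i·A) = 1/(23.8×21.1) = 0.001991 K/W
R_cast iron = L/(kA) = 0.0043/(58.4×21.1) = 3.49×10^-6 K/W
R_extruded polystyrene = L/(kA) = 0.165/(0.0312×21.1) = 0.2506 K/W
R_copper = L/(kA) = 0.002/(391×21.1) = 2.424×10^-7 K/W
R_outer film = 1/(h_o·A) = 1/(11.5×21.1) = 0.004121 K/W
R_total = 0.2568 K/W
Q = ΔT / R_total = 45 / 0.2568

Q ≈ 175 W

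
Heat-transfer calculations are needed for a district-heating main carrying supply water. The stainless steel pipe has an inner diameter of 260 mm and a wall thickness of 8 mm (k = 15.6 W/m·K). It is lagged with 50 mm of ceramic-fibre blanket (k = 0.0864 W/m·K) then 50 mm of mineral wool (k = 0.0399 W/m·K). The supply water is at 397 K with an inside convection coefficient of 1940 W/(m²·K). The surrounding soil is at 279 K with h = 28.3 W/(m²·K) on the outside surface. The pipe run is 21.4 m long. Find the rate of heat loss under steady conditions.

Q ≈ 1640 W

Radial resistances (cylindrical: R_cond = ln(r_o/r_i)/(2πkL), R_conv = 1/(h·2πrL)):
R_inner film = 1/(h_i·2πr₁L) = 1/(1940×2π×0.13×21.4) = 2.949×10^-5 K/W
R_stainless steel pipe wall = ln(138/130)/(2π×15.6×21.4) = 2.847×10^-5 K/W
R_ceramic-fibre blanket = ln(188/138)/(2π×0.0864×21.4) = 0.02661 K/W
R_mineral wool = ln(238/188)/(2π×0.0399×21.4) = 0.04396 K/W
R_outer film = 1/(h_o·2πr_oL) = 1/(28.3×2π×0.238×21.4) = 0.001104 K/W
R_total = 0.07173 K/W
Q = ΔT/R_total = 118/0.07173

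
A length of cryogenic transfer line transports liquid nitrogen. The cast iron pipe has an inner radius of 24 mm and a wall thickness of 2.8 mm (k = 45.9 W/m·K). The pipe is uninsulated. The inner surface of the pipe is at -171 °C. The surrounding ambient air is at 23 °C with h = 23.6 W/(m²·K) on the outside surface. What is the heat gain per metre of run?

Per-layer cylindrical resistances, series-summed:
R_cast iron pipe wall = ln(26.8/24)/(2π×45.9×1) = 3.826×10^-4 K/W
R_outer film = 1/(h_o·2πr_oL) = 1/(23.6×2π×0.0268×1) = 0.2516 K/W
R_total = 0.252 K/W
Q = ΔT/R_total = 194/0.252

q′ ≈ 770 W/m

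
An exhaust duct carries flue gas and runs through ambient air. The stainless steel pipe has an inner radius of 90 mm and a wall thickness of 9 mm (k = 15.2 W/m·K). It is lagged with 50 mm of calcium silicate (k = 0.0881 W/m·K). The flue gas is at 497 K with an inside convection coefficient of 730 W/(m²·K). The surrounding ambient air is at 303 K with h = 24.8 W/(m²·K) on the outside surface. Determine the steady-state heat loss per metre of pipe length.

Radial resistances (cylindrical: R_cond = ln(r_o/r_i)/(2πkL), R_conv = 1/(h·2πrL)):
R_inner film = 1/(h_i·2πr₁L) = 1/(730×2π×0.09×1) = 0.002422 K/W
R_stainless steel pipe wall = ln(99/90)/(2π×15.2×1) = 9.98×10^-4 K/W
R_calcium silicate = ln(149/99)/(2π×0.0881×1) = 0.7386 K/W
R_outer film = 1/(h_o·2πr_oL) = 1/(24.8×2π×0.149×1) = 0.04307 K/W
R_total = 0.785 K/W
Q = ΔT/R_total = 194/0.785

q′ ≈ 247 W/m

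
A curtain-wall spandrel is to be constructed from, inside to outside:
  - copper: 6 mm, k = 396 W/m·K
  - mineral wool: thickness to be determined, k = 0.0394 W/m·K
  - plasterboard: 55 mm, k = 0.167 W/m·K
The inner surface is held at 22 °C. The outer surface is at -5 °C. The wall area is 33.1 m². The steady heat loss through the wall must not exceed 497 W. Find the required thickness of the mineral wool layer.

L ≈ 57.9 mm

Series thermal resistances:
R_copper = L/(kA) = 0.006/(396×33.1) = 4.577×10^-7 K/W
R_plasterboard = L/(kA) = 0.055/(0.167×33.1) = 0.00995 K/W
Sum of the known resistances R_other = 0.00995 K/W
Required total resistance R_tot = ΔT/Q_allow = 27/497 = 0.05433 K/W
R_mineral wool = R_tot − R_other = 0.04438 K/W
L = R·k·A = 0.04438×0.0394×33.1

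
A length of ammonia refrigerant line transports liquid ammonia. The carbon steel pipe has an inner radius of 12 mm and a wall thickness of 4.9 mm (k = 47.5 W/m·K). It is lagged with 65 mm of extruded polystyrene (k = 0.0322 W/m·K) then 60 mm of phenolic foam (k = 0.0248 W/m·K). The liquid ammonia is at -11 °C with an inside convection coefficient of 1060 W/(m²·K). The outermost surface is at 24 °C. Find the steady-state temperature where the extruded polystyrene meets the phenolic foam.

Treating each annulus and film as a series resistance:
R_inner film = 1/(h_i·2πr₁L) = 1/(1060×2π×0.012×1) = 0.01251 K/W
R_carbon steel pipe wall = ln(16.9/12)/(2π×47.5×1) = 0.001147 K/W
R_extruded polystyrene = ln(81.9/16.9)/(2π×0.0322×1) = 7.8 K/W
R_phenolic foam = ln(141.9/81.9)/(2π×0.0248×1) = 3.527 K/W
R_total = 11.34 K/W
Q = ΔT/R_total = 35/11.34
Q = 3.09 W/m
T_interface = T_inner + Q·ΣR(inner→interface) = -11 + 3.09×7.814

T ≈ 13.1 °C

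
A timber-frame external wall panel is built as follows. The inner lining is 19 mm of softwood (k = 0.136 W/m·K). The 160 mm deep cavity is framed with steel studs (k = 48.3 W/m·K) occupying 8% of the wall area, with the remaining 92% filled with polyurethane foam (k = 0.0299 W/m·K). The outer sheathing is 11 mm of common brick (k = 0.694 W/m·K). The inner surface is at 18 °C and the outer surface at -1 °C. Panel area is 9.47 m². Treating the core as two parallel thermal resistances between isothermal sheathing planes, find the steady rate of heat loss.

Sheathing layers in series; stud and cavity paths in parallel between them.
R_inner = 0.019/(0.136×9.47) = 0.01475 K/W
R_stud  = 0.16/(48.3×0.08×9.47) = 0.004373 K/W
R_cav   = 0.16/(0.0299×0.92×9.47) = 0.6142 K/W
1/R_core = 1/R_stud + 1/R_cav → R_core = 0.004342 K/W
R_outer = 0.011/(0.694×9.47) = 0.001674 K/W
R_total = 0.02077 K/W
Q = ΔT/R_total = 19/0.02077

Q ≈ 915 W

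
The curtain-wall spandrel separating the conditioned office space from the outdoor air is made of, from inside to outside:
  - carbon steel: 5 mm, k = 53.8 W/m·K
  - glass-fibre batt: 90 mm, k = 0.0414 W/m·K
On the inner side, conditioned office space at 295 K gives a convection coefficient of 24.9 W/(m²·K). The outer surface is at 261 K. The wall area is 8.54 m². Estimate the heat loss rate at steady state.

Q ≈ 131 W

Treating each layer as a thermal resistance in series:
R_inner film = 1/(h_i·A) = 1/(24.9×8.54) = 0.004703 K/W
R_carbon steel = L/(kA) = 0.005/(53.8×8.54) = 1.088×10^-5 K/W
R_glass-fibre batt = L/(kA) = 0.09/(0.0414×8.54) = 0.2546 K/W
R_total = 0.2593 K/W
Q = ΔT / R_total = 34 / 0.2593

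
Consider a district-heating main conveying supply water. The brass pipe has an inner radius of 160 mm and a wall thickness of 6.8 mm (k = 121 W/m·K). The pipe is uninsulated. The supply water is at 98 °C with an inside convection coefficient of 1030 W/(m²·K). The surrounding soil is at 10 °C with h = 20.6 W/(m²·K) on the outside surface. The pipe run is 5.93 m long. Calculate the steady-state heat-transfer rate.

Q ≈ 11000 W

Per-layer cylindrical resistances, series-summed:
R_inner film = 1/(h_i·2πr₁L) = 1/(1030×2π×0.16×5.93) = 1.629×10^-4 K/W
R_brass pipe wall = ln(166.8/160)/(2π×121×5.93) = 9.232×10^-6 K/W
R_outer film = 1/(h_o·2πr_oL) = 1/(20.6×2π×0.1668×5.93) = 0.007811 K/W
R_total = 0.007983 K/W
Q = ΔT/R_total = 88/0.007983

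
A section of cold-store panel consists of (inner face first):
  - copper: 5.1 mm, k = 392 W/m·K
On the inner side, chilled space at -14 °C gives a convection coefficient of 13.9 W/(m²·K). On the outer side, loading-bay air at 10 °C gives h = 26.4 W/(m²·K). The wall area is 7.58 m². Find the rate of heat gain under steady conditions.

Q ≈ 1660 W

Model the wall as resistances in series:
R_inner film = 1/(h_i·A) = 1/(13.9×7.58) = 0.009491 K/W
R_copper = L/(kA) = 0.0051/(392×7.58) = 1.716×10^-6 K/W
R_outer film = 1/(h_o·A) = 1/(26.4×7.58) = 0.004997 K/W
R_total = 0.01449 K/W
Q = ΔT / R_total = 24 / 0.01449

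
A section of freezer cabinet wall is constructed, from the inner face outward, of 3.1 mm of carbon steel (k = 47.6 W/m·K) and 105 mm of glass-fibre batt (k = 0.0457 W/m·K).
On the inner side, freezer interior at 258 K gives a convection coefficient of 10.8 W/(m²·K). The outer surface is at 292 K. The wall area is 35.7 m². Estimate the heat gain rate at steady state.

Q ≈ 508 W

Treating each layer as a thermal resistance in series:
R_inner film = 1/(h_i·A) = 1/(10.8×35.7) = 0.002594 K/W
R_carbon steel = L/(kA) = 0.0031/(47.6×35.7) = 1.824×10^-6 K/W
R_glass-fibre batt = L/(kA) = 0.105/(0.0457×35.7) = 0.06436 K/W
R_total = 0.06695 K/W
Q = ΔT / R_total = 34 / 0.06695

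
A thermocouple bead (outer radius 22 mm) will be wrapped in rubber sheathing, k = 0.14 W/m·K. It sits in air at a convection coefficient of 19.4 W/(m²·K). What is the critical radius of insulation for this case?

r_cr ≈ 14.4 mm

For a sphere r_cr = 2k/h = 2×0.14/19.4
r_cr = 14.4 mm; since the bare radius (22 mm) is above r_cr, any added insulation will reduce heat loss.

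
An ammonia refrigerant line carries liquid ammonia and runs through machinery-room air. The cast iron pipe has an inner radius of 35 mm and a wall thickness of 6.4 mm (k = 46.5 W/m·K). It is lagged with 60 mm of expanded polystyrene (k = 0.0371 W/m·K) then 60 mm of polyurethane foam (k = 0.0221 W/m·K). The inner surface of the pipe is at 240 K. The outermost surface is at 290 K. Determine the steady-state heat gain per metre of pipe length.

Radial resistances (cylindrical: R_cond = ln(r_o/r_i)/(2πkL), R_conv = 1/(h·2πrL)):
R_cast iron pipe wall = ln(41.4/35)/(2π×46.5×1) = 5.748×10^-4 K/W
R_expanded polystyrene = ln(101.4/41.4)/(2π×0.0371×1) = 3.843 K/W
R_polyurethane foam = ln(161.4/101.4)/(2π×0.0221×1) = 3.347 K/W
R_total = 7.191 K/W
Q = ΔT/R_total = 50/7.191

q′ ≈ 6.95 W/m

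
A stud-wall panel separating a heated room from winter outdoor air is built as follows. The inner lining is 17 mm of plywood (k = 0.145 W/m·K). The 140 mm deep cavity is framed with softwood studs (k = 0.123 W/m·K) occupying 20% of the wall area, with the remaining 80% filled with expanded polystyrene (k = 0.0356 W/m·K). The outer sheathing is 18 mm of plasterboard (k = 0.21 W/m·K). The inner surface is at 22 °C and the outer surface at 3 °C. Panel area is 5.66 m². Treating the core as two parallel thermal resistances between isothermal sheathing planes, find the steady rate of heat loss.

Q ≈ 37.9 W

Sheathing layers in series; stud and cavity paths in parallel between them.
R_inner = 0.017/(0.145×5.66) = 0.02071 K/W
R_stud  = 0.14/(0.123×0.2×5.66) = 1.005 K/W
R_cav   = 0.14/(0.0356×0.8×5.66) = 0.8685 K/W
1/R_core = 1/R_stud + 1/R_cav → R_core = 0.466 K/W
R_outer = 0.018/(0.21×5.66) = 0.01514 K/W
R_total = 0.5019 K/W
Q = ΔT/R_total = 19/0.5019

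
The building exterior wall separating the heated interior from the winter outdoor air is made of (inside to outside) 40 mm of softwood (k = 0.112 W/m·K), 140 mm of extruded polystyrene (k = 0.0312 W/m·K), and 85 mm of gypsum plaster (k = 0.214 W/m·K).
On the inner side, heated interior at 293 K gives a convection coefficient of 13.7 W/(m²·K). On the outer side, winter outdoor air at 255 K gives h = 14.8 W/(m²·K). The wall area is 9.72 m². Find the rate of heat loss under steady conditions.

Q ≈ 68.6 W

Model the wall as resistances in series:
R_inner film = 1/(h_i·A) = 1/(13.7×9.72) = 0.00751 K/W
R_softwood = L/(kA) = 0.04/(0.112×9.72) = 0.03674 K/W
R_extruded polystyrene = L/(kA) = 0.14/(0.0312×9.72) = 0.4616 K/W
R_gypsum plaster = L/(kA) = 0.085/(0.214×9.72) = 0.04086 K/W
R_outer film = 1/(h_o·A) = 1/(14.8×9.72) = 0.006951 K/W
R_total = 0.5537 K/W
Q = ΔT / R_total = 38 / 0.5537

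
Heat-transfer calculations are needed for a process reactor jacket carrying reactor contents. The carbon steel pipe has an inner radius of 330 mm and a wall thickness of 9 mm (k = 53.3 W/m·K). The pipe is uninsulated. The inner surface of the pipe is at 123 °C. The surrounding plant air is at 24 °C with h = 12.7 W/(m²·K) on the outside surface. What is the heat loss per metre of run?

Radial resistances (cylindrical: R_cond = ln(r_o/r_i)/(2πkL), R_conv = 1/(h·2πrL)):
R_carbon steel pipe wall = ln(339/330)/(2π×53.3×1) = 8.035×10^-5 K/W
R_outer film = 1/(h_o·2πr_oL) = 1/(12.7×2π×0.339×1) = 0.03697 K/W
R_total = 0.03705 K/W
Q = ΔT/R_total = 99/0.03705

q′ ≈ 2670 W/m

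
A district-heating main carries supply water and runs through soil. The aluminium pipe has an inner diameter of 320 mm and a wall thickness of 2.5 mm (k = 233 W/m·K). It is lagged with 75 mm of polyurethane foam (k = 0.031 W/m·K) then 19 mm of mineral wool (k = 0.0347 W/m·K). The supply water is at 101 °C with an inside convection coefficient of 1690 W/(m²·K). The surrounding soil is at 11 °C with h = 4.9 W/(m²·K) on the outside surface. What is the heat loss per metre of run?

For a radial system each layer contributes R = ln(r_out/r_in)/(2πkL); films add R = 1/(hA).
R_inner film = 1/(h_i·2πr₁L) = 1/(1690×2π×0.16×1) = 5.886×10^-4 K/W
R_aluminium pipe wall = ln(162.5/160)/(2π×233×1) = 1.059×10^-5 K/W
R_polyurethane foam = ln(237.5/162.5)/(2π×0.031×1) = 1.948 K/W
R_mineral wool = ln(256.5/237.5)/(2π×0.0347×1) = 0.353 K/W
R_outer film = 1/(h_o·2πr_oL) = 1/(4.9×2π×0.2565×1) = 0.1266 K/W
R_total = 2.429 K/W
Q = ΔT/R_total = 90/2.429

q′ ≈ 37.1 W/m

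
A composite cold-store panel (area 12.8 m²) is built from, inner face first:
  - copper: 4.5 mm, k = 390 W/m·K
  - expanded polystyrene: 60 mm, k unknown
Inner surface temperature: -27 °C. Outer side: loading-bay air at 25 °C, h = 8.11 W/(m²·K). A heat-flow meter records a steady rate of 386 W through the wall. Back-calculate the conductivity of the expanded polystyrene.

k ≈ 0.0375 W/(m·K)

Series thermal resistances:
R_copper = L/(kA) = 0.0045/(390×12.8) = 9.014×10^-7 K/W
R_outer film = 1/(h_o·A) = 1/(8.11×12.8) = 0.009633 K/W
Sum of known resistances R_other = 0.009634 K/W
Total R = ΔT/Q = 52/386 = 0.1347 K/W
R_expanded polystyrene = R_total − R_other = 0.1251 K/W
k = L/(R·A) = 0.06/(0.1251×12.8)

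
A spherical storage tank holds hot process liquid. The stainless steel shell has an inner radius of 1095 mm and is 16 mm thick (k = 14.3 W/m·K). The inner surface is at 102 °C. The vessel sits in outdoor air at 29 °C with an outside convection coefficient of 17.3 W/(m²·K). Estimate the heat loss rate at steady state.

For a spherical shell R = (1/r₁ − 1/r₂)/(4πk); film R = 1/(h·4πr²). In series:
R_stainless steel shell = (1/1.095 − 1/1.111)/(4π×14.3) = 7.319×10^-5 K/W
R_outer film = 1/(h·4πr_o²) = 1/(17.3×4π×1.111²) = 0.003727 K/W
R_total = 0.0038 K/W
Q = ΔT/R_total = 73/0.0038

Q ≈ 19200 W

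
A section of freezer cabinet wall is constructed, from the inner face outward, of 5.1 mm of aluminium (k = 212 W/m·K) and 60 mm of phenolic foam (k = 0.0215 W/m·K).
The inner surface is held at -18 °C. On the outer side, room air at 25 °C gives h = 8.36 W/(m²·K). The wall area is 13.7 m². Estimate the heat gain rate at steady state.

Q ≈ 202 W

Thermal resistances in series:
R_aluminium = L/(kA) = 0.0051/(212×13.7) = 1.756×10^-6 K/W
R_phenolic foam = L/(kA) = 0.06/(0.0215×13.7) = 0.2037 K/W
R_outer film = 1/(h_o·A) = 1/(8.36×13.7) = 0.008731 K/W
R_total = 0.2124 K/W
Q = ΔT / R_total = 43 / 0.2124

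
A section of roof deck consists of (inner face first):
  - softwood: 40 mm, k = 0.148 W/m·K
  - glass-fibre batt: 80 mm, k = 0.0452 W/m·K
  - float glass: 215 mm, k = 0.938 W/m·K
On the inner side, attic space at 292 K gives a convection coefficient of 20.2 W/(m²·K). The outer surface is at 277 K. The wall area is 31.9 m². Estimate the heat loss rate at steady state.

Model the wall as resistances in series:
R_inner film = 1/(h_i·A) = 1/(20.2×31.9) = 0.001552 K/W
R_softwood = L/(kA) = 0.04/(0.148×31.9) = 0.008472 K/W
R_glass-fibre batt = L/(kA) = 0.08/(0.0452×31.9) = 0.05548 K/W
R_float glass = L/(kA) = 0.215/(0.938×31.9) = 0.007185 K/W
R_total = 0.07269 K/W
Q = ΔT / R_total = 15 / 0.07269

Q ≈ 206 W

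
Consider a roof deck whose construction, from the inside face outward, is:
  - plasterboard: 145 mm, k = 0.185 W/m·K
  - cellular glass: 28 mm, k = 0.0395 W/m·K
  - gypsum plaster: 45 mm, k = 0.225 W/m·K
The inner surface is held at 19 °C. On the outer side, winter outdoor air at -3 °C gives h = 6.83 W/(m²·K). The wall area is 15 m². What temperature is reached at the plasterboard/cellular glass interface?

T ≈ 9.62 °C

Thermal resistances in series:
R_plasterboard = L/(kA) = 0.145/(0.185×15) = 0.05225 K/W
R_cellular glass = L/(kA) = 0.028/(0.0395×15) = 0.04726 K/W
R_gypsum plaster = L/(kA) = 0.045/(0.225×15) = 0.01333 K/W
R_outer film = 1/(h_o·A) = 1/(6.83×15) = 0.009761 K/W
R_total = 0.1226 K/W;  Q = ΔT/R_total = 22/0.1226 = 179.4 W
T_interface = T_inner − Q·ΣR(inner→interface) = 19 − 179×0.05225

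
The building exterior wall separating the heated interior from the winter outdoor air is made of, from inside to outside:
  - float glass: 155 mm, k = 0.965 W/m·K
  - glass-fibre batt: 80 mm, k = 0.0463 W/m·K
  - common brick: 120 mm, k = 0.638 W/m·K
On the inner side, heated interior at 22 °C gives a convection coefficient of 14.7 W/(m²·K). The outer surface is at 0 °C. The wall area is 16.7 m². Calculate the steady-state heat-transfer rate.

Model the wall as resistances in series:
R_inner film = 1/(h_i·A) = 1/(14.7×16.7) = 0.004073 K/W
R_float glass = L/(kA) = 0.155/(0.965×16.7) = 0.009618 K/W
R_glass-fibre batt = L/(kA) = 0.08/(0.0463×16.7) = 0.1035 K/W
R_common brick = L/(kA) = 0.12/(0.638×16.7) = 0.01126 K/W
R_total = 0.1284 K/W
Q = ΔT / R_total = 22 / 0.1284

Q ≈ 171 W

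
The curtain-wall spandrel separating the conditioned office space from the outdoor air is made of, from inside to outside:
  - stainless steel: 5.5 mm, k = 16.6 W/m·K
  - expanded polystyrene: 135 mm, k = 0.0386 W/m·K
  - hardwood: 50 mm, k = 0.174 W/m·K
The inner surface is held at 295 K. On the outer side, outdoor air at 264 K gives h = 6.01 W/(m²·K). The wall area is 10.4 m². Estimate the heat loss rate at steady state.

Using the resistance-network approach (series):
R_stainless steel = L/(kA) = 0.0055/(16.6×10.4) = 3.186×10^-5 K/W
R_expanded polystyrene = L/(kA) = 0.135/(0.0386×10.4) = 0.3363 K/W
R_hardwood = L/(kA) = 0.05/(0.174×10.4) = 0.02763 K/W
R_outer film = 1/(h_o·A) = 1/(6.01×10.4) = 0.016 K/W
R_total = 0.38 K/W
Q = ΔT / R_total = 31 / 0.38

Q ≈ 81.6 W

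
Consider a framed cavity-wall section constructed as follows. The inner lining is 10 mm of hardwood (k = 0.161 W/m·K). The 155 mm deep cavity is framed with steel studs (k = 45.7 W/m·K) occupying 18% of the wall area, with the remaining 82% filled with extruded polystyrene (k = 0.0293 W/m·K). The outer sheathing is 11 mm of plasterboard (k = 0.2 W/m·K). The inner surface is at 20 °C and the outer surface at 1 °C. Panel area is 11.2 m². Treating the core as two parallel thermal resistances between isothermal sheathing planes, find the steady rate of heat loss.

Sheathing layers in series; stud and cavity paths in parallel between them.
R_inner = 0.01/(0.161×11.2) = 0.005546 K/W
R_stud  = 0.155/(45.7×0.18×11.2) = 0.001682 K/W
R_cav   = 0.155/(0.0293×0.82×11.2) = 0.576 K/W
1/R_core = 1/R_stud + 1/R_cav → R_core = 0.001677 K/W
R_outer = 0.011/(0.2×11.2) = 0.004911 K/W
R_total = 0.01213 K/W
Q = ΔT/R_total = 19/0.01213

Q ≈ 1570 W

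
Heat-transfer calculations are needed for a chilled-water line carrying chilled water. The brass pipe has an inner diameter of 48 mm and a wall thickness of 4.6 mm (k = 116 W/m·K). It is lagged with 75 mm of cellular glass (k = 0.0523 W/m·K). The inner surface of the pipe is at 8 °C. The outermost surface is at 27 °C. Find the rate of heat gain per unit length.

For a radial system each layer contributes R = ln(r_out/r_in)/(2πkL); films add R = 1/(hA).
R_brass pipe wall = ln(28.6/24)/(2π×116×1) = 2.406×10^-4 K/W
R_cellular glass = ln(103.6/28.6)/(2π×0.0523×1) = 3.917 K/W
R_total = 3.917 K/W
Q = ΔT/R_total = 19/3.917

q′ ≈ 4.85 W/m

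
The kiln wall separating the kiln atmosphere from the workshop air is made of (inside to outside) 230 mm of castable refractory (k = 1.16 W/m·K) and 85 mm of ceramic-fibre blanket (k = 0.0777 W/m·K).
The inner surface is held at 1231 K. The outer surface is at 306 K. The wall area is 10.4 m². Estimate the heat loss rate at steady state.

Q ≈ 7440 W

Treating each layer as a thermal resistance in series:
R_castable refractory = L/(kA) = 0.23/(1.16×10.4) = 0.01906 K/W
R_ceramic-fibre blanket = L/(kA) = 0.085/(0.0777×10.4) = 0.1052 K/W
R_total = 0.1243 K/W
Q = ΔT / R_total = 925 / 0.1243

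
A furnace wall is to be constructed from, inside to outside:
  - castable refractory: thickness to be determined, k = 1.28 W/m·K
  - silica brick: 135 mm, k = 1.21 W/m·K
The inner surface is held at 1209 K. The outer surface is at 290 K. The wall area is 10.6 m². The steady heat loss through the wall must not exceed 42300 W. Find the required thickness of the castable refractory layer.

Model the wall as resistances in series:
R_silica brick = L/(kA) = 0.135/(1.21×10.6) = 0.01053 K/W
Sum of the known resistances R_other = 0.01053 K/W
Required total resistance R_tot = ΔT/Q_allow = 919/42300 = 0.02173 K/W
R_castable refractory = R_tot − R_other = 0.0112 K/W
L = R·k·A = 0.0112×1.28×10.6

L ≈ 152 mm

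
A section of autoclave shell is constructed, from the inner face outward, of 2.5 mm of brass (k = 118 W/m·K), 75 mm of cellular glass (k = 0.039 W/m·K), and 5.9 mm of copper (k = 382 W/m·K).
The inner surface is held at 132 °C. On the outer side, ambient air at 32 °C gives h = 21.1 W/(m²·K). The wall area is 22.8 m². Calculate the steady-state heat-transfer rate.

Q ≈ 1160 W

Using the resistance-network approach (series):
R_brass = L/(kA) = 0.0025/(118×22.8) = 9.292×10^-7 K/W
R_cellular glass = L/(kA) = 0.075/(0.039×22.8) = 0.08435 K/W
R_copper = L/(kA) = 0.0059/(382×22.8) = 6.774×10^-7 K/W
R_outer film = 1/(h_o·A) = 1/(21.1×22.8) = 0.002079 K/W
R_total = 0.08643 K/W
Q = ΔT / R_total = 100 / 0.08643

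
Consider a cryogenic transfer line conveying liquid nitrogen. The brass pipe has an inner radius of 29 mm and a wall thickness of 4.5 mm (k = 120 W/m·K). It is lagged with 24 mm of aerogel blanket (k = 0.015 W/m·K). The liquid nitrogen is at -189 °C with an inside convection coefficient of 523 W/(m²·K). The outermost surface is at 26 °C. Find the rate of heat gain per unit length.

Per-layer cylindrical resistances, series-summed:
R_inner film = 1/(h_i·2πr₁L) = 1/(523×2π×0.029×1) = 0.01049 K/W
R_brass pipe wall = ln(33.5/29)/(2π×120×1) = 1.913×10^-4 K/W
R_aerogel blanket = ln(57.5/33.5)/(2π×0.015×1) = 5.732 K/W
R_total = 5.743 K/W
Q = ΔT/R_total = 215/5.743

q′ ≈ 37.4 W/m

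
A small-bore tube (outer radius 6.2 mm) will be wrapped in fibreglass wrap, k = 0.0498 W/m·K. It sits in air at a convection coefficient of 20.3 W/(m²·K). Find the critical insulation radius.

r_cr ≈ 2.45 mm

For a cylinder r_cr = k/h = 0.0498/20.3
r_cr = 2.45 mm; since the bare radius (6.2 mm) is above r_cr, any added insulation will reduce heat loss.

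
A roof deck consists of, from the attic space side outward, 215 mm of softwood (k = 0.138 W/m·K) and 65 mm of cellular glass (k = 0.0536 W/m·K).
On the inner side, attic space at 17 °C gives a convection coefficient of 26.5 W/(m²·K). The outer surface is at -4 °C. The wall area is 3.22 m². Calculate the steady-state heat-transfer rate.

Q ≈ 24.1 W

Series thermal resistances:
R_inner film = 1/(h_i·A) = 1/(26.5×3.22) = 0.01172 K/W
R_softwood = L/(kA) = 0.215/(0.138×3.22) = 0.4838 K/W
R_cellular glass = L/(kA) = 0.065/(0.0536×3.22) = 0.3766 K/W
R_total = 0.8722 K/W
Q = ΔT / R_total = 21 / 0.8722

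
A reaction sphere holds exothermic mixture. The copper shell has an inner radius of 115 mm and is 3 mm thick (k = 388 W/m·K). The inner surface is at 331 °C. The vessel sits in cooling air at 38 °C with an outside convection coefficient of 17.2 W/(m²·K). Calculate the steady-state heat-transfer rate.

Spherical conduction: R = (1/r_in − 1/r_out)/(4πk) per layer; series-sum.
R_copper shell = (1/0.115 − 1/0.118)/(4π×388) = 4.534×10^-5 K/W
R_outer film = 1/(h·4πr_o²) = 1/(17.2×4π×0.118²) = 0.3323 K/W
R_total = 0.3323 K/W
Q = ΔT/R_total = 293/0.3323

Q ≈ 882 W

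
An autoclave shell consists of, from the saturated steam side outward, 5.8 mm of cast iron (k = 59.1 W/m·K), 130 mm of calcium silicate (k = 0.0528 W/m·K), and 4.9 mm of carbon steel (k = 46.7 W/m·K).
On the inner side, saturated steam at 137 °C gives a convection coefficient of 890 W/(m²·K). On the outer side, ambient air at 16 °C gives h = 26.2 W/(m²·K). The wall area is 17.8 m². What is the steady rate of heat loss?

Treating each layer as a thermal resistance in series:
R_inner film = 1/(h_i·A) = 1/(890×17.8) = 6.312×10^-5 K/W
R_cast iron = L/(kA) = 0.0058/(59.1×17.8) = 5.513×10^-6 K/W
R_calcium silicate = L/(kA) = 0.13/(0.0528×17.8) = 0.1383 K/W
R_carbon steel = L/(kA) = 0.0049/(46.7×17.8) = 5.895×10^-6 K/W
R_outer film = 1/(h_o·A) = 1/(26.2×17.8) = 0.002144 K/W
R_total = 0.1405 K/W
Q = ΔT / R_total = 121 / 0.1405

Q ≈ 861 W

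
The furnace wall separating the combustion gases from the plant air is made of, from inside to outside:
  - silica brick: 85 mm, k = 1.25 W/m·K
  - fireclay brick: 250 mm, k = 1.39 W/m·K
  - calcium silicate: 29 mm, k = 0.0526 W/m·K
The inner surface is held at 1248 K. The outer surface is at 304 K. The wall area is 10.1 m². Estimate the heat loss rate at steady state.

Q ≈ 11900 W

Model the wall as resistances in series:
R_silica brick = L/(kA) = 0.085/(1.25×10.1) = 0.006733 K/W
R_fireclay brick = L/(kA) = 0.25/(1.39×10.1) = 0.01781 K/W
R_calcium silicate = L/(kA) = 0.029/(0.0526×10.1) = 0.05459 K/W
R_total = 0.07913 K/W
Q = ΔT / R_total = 944 / 0.07913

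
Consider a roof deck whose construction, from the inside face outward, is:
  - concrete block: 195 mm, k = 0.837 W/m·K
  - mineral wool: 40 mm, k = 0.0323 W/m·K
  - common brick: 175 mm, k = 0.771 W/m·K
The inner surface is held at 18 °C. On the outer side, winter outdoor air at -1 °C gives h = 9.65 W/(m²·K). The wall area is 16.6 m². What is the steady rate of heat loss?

Model the wall as resistances in series:
R_concrete block = L/(kA) = 0.195/(0.837×16.6) = 0.01403 K/W
R_mineral wool = L/(kA) = 0.04/(0.0323×16.6) = 0.0746 K/W
R_common brick = L/(kA) = 0.175/(0.771×16.6) = 0.01367 K/W
R_outer film = 1/(h_o·A) = 1/(9.65×16.6) = 0.006243 K/W
R_total = 0.1086 K/W
Q = ΔT / R_total = 19 / 0.1086

Q ≈ 175 W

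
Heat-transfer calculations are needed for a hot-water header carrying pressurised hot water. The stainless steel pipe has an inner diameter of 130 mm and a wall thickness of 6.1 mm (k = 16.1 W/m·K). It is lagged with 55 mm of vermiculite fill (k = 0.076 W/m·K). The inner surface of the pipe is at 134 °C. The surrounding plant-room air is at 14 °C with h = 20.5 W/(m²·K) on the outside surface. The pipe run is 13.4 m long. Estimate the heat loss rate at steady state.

Treating each annulus and film as a series resistance:
R_stainless steel pipe wall = ln(71.1/65)/(2π×16.1×13.4) = 6.617×10^-5 K/W
R_vermiculite fill = ln(126.1/71.1)/(2π×0.076×13.4) = 0.08955 K/W
R_outer film = 1/(h_o·2πr_oL) = 1/(20.5×2π×0.1261×13.4) = 0.004595 K/W
R_total = 0.09421 K/W
Q = ΔT/R_total = 120/0.09421

Q ≈ 1270 W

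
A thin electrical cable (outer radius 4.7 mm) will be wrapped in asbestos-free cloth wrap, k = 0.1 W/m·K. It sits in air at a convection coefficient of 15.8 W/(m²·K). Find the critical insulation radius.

r_cr ≈ 6.33 mm

For a cylinder r_cr = k/h = 0.1/15.8
r_cr = 6.33 mm; since the bare radius (4.7 mm) is below r_cr, adding a thin layer of insulation will *increase* heat loss.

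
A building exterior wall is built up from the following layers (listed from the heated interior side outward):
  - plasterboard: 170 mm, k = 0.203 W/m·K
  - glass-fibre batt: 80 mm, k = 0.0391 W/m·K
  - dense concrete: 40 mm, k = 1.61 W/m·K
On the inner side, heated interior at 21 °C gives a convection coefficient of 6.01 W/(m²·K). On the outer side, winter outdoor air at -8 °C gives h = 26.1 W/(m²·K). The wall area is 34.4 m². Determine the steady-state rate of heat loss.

Q ≈ 320 W

Using the resistance-network approach (series):
R_inner film = 1/(h_i·A) = 1/(6.01×34.4) = 0.004837 K/W
R_plasterboard = L/(kA) = 0.17/(0.203×34.4) = 0.02434 K/W
R_glass-fibre batt = L/(kA) = 0.08/(0.0391×34.4) = 0.05948 K/W
R_dense concrete = L/(kA) = 0.04/(1.61×34.4) = 7.222×10^-4 K/W
R_outer film = 1/(h_o·A) = 1/(26.1×34.4) = 0.001114 K/W
R_total = 0.09049 K/W
Q = ΔT / R_total = 29 / 0.09049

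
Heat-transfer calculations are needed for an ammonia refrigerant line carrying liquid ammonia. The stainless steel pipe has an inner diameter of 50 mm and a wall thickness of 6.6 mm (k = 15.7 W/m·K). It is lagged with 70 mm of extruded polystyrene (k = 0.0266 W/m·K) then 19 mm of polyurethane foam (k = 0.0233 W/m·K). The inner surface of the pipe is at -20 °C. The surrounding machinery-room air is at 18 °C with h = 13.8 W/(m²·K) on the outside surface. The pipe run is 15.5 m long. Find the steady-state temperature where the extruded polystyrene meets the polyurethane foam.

For a radial system each layer contributes R = ln(r_out/r_in)/(2πkL); films add R = 1/(hA).
R_stainless steel pipe wall = ln(31.6/25)/(2π×15.7×15.5) = 1.532×10^-4 K/W
R_extruded polystyrene = ln(101.6/31.6)/(2π×0.0266×15.5) = 0.4508 K/W
R_polyurethane foam = ln(120.6/101.6)/(2π×0.0233×15.5) = 0.07555 K/W
R_outer film = 1/(h_o·2πr_oL) = 1/(13.8×2π×0.1206×15.5) = 0.00617 K/W
R_total = 0.5327 K/W
Q = ΔT/R_total = 38/0.5327
Q = 71.3 W
T_interface = T_inner + Q·ΣR(inner→interface) = -20 + 71.3×0.451

T ≈ 12.2 °C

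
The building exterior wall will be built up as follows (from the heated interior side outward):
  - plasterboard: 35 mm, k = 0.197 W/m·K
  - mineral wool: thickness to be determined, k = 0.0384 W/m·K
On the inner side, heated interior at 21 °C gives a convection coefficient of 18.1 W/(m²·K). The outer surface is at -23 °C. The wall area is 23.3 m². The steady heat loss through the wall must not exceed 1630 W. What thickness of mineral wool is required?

L ≈ 15.2 mm

Using the resistance-network approach (series):
R_inner film = 1/(h_i·A) = 1/(18.1×23.3) = 0.002371 K/W
R_plasterboard = L/(kA) = 0.035/(0.197×23.3) = 0.007625 K/W
Sum of the known resistances R_other = 0.009996 K/W
Required total resistance R_tot = ΔT/Q_allow = 44/1630 = 0.02699 K/W
R_mineral wool = R_tot − R_other = 0.017 K/W
L = R·k·A = 0.017×0.0384×23.3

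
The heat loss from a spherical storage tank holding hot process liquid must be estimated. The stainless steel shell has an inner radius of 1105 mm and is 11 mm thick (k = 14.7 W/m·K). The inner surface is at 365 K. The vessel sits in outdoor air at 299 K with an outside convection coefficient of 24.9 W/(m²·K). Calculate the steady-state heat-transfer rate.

Each spherical layer contributes R = (1/r_i − 1/r_o)/(4πk):
R_stainless steel shell = (1/1.105 − 1/1.116)/(4π×14.7) = 4.829×10^-5 K/W
R_outer film = 1/(h·4πr_o²) = 1/(24.9×4π×1.116²) = 0.002566 K/W
R_total = 0.002614 K/W
Q = ΔT/R_total = 66/0.002614

Q ≈ 25200 W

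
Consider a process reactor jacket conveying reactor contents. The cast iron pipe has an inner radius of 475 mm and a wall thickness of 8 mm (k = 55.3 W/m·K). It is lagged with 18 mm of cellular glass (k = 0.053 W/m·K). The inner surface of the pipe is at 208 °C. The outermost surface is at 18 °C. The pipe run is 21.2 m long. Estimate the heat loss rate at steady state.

Q ≈ 36600 W

For a radial system each layer contributes R = ln(r_out/r_in)/(2πkL); films add R = 1/(hA).
R_cast iron pipe wall = ln(483/475)/(2π×55.3×21.2) = 2.267×10^-6 K/W
R_cellular glass = ln(501/483)/(2π×0.053×21.2) = 0.005183 K/W
R_total = 0.005185 K/W
Q = ΔT/R_total = 190/0.005185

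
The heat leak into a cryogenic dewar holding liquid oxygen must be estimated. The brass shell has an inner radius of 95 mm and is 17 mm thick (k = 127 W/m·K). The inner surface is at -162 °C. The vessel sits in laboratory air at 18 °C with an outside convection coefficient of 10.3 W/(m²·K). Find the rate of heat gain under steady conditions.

Q ≈ 292 W

For a spherical shell R = (1/r₁ − 1/r₂)/(4πk); film R = 1/(h·4πr²). In series:
R_brass shell = (1/0.095 − 1/0.112)/(4π×127) = 0.001001 K/W
R_outer film = 1/(h·4πr_o²) = 1/(10.3×4π×0.112²) = 0.6159 K/W
R_total = 0.6169 K/W
Q = ΔT/R_total = 180/0.6169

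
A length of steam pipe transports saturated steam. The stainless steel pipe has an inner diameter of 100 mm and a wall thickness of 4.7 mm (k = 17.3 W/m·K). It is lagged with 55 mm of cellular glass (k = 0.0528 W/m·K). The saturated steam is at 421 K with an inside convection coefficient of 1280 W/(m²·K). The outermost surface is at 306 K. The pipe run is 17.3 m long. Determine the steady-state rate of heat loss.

Per-layer cylindrical resistances, series-summed:
R_inner film = 1/(h_i·2πr₁L) = 1/(1280×2π×0.05×17.3) = 1.437×10^-4 K/W
R_stainless steel pipe wall = ln(54.7/50)/(2π×17.3×17.3) = 4.778×10^-5 K/W
R_cellular glass = ln(109.7/54.7)/(2π×0.0528×17.3) = 0.1212 K/W
R_total = 0.1214 K/W
Q = ΔT/R_total = 115/0.1214

Q ≈ 947 W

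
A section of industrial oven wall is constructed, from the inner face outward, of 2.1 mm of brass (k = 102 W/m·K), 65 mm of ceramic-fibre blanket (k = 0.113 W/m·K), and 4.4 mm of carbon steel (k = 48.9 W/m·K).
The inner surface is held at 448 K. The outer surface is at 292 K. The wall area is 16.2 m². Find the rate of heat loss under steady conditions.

Treating each layer as a thermal resistance in series:
R_brass = L/(kA) = 0.0021/(102×16.2) = 1.271×10^-6 K/W
R_ceramic-fibre blanket = L/(kA) = 0.065/(0.113×16.2) = 0.03551 K/W
R_carbon steel = L/(kA) = 0.0044/(48.9×16.2) = 5.554×10^-6 K/W
R_total = 0.03551 K/W
Q = ΔT / R_total = 156 / 0.03551

Q ≈ 4390 W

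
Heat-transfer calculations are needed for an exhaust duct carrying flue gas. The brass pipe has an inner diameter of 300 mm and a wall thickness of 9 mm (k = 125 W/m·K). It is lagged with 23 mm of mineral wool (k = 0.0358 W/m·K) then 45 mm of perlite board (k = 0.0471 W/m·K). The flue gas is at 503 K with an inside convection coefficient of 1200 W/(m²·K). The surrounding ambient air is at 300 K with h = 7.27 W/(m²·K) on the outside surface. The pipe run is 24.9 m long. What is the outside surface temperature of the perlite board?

T ≈ 314 K

Treating each annulus and film as a series resistance:
R_inner film = 1/(h_i·2πr₁L) = 1/(1200×2π×0.15×24.9) = 3.551×10^-5 K/W
R_brass pipe wall = ln(159/150)/(2π×125×24.9) = 2.98×10^-6 K/W
R_mineral wool = ln(182/159)/(2π×0.0358×24.9) = 0.02412 K/W
R_perlite board = ln(227/182)/(2π×0.0471×24.9) = 0.02998 K/W
R_outer film = 1/(h_o·2πr_oL) = 1/(7.27×2π×0.227×24.9) = 0.003873 K/W
R_total = 0.05802 K/W
Q = ΔT/R_total = 203/0.05802
Q = 3500 W
T_interface = T_inner − Q·ΣR(inner→interface) = 503 − 3500×0.05414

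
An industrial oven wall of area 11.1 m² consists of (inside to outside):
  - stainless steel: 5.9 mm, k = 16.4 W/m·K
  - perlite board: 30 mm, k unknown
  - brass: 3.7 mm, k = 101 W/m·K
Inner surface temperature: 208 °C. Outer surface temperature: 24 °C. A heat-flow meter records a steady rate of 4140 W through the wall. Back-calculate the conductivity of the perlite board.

Treating each layer as a thermal resistance in series:
R_stainless steel = L/(kA) = 0.0059/(16.4×11.1) = 3.241×10^-5 K/W
R_brass = L/(kA) = 0.0037/(101×11.1) = 3.3×10^-6 K/W
Sum of known resistances R_other = 3.571×10^-5 K/W
Total R = ΔT/Q = 184/4140 = 0.04444 K/W
R_perlite board = R_total − R_other = 0.04441 K/W
k = L/(R·A) = 0.03/(0.04441×11.1)

k ≈ 0.0609 W/(m·K)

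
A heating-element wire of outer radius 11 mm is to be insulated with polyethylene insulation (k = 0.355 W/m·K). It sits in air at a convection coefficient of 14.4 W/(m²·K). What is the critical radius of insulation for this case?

For a cylinder r_cr = k/h = 0.355/14.4
r_cr = 24.7 mm; since the bare radius (11 mm) is below r_cr, adding a thin layer of insulation will *increase* heat loss.

r_cr ≈ 24.7 mm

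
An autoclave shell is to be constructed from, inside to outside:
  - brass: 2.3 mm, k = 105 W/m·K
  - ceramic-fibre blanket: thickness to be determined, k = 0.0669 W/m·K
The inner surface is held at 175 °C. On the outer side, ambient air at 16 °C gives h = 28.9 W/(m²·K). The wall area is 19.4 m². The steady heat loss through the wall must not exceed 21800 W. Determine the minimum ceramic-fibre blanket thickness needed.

Series thermal resistances:
R_brass = L/(kA) = 0.0023/(105×19.4) = 1.129×10^-6 K/W
R_outer film = 1/(h_o·A) = 1/(28.9×19.4) = 0.001784 K/W
Sum of the known resistances R_other = 0.001785 K/W
Required total resistance R_tot = ΔT/Q_allow = 159/21800 = 0.007294 K/W
R_ceramic-fibre blanket = R_tot − R_other = 0.005509 K/W
L = R·k·A = 0.005509×0.0669×19.4

L ≈ 7.15 mm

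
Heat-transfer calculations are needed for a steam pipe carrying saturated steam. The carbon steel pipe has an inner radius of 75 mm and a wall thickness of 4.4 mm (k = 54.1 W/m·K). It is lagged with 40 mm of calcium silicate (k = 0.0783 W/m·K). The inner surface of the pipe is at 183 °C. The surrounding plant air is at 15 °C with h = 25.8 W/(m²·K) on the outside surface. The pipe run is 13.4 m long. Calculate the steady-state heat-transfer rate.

Per-layer cylindrical resistances, series-summed:
R_carbon steel pipe wall = ln(79.4/75)/(2π×54.1×13.4) = 1.252×10^-5 K/W
R_calcium silicate = ln(119.4/79.4)/(2π×0.0783×13.4) = 0.06189 K/W
R_outer film = 1/(h_o·2πr_oL) = 1/(25.8×2π×0.1194×13.4) = 0.003856 K/W
R_total = 0.06575 K/W
Q = ΔT/R_total = 168/0.06575

Q ≈ 2550 W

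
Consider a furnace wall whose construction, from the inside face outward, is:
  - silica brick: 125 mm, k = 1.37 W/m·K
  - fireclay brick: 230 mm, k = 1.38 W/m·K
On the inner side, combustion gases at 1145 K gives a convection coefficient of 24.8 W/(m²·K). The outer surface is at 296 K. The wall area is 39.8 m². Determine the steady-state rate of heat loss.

Q ≈ 113000 W

Model the wall as resistances in series:
R_inner film = 1/(h_i·A) = 1/(24.8×39.8) = 0.001013 K/W
R_silica brick = L/(kA) = 0.125/(1.37×39.8) = 0.002292 K/W
R_fireclay brick = L/(kA) = 0.23/(1.38×39.8) = 0.004188 K/W
R_total = 0.007493 K/W
Q = ΔT / R_total = 849 / 0.007493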